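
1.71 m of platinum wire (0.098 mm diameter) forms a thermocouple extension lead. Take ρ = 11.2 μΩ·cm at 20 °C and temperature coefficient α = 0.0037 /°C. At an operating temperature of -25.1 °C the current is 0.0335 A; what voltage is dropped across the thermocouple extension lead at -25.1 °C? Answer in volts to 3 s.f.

ρ = 11.2 μΩ·cm = 1.12×10^-7 Ω·m
A = π(d/2)² = π(4.9000e-05 m)² = 7.543e-09 m²
R₍20₎ = ρL/A = (1.12×10^-7)(1.71)/(7.543e-09) = 25.39 Ω
R₍-25.1₎ = R₍20₎(1 + αΔT) = 25.39 × (1 + 0.0037×-45.1) = 21.15 Ω
V = IR = 0.0335 × 21.15 = 0.709 V

0.709 V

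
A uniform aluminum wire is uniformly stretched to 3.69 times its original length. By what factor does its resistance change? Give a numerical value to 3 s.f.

Volume constant ⇒ A' = A/k with k = 3.69. R' = ρ(kL)/(A/k) = k²R.
Factor = 13.6

13.6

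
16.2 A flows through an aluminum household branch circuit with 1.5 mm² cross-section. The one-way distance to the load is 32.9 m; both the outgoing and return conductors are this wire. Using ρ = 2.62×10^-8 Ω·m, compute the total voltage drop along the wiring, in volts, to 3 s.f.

18.6 V

A = 1.5 mm² = 1.500e-06 m²
Total conductor length (both ways) L = 2 × 32.9 = 65.8 m
R = ρL/A = (2.62×10^-8)(65.8)/(1.500e-06) = 1.149 Ω
V = IR = 16.2 × 1.149 = 18.6 V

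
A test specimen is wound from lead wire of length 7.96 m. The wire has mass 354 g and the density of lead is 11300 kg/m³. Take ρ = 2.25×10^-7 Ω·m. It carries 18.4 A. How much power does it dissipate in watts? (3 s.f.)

154 W

A = m/(density·L) = 0.354/(11300×7.96) = 3.9356e-06 m²
R = ρL/A = (2.25×10^-7)(7.96)/(3.9356e-06) = 0.4551 Ω
P = I²R = (18.4)² × 0.4551 = 154 W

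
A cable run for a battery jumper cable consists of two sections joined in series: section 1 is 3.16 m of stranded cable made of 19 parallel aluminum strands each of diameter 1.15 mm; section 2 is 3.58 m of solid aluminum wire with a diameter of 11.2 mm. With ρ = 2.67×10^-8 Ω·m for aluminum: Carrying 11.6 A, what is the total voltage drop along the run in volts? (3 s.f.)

0.0608 V

Section 1: A_strand = π(5.7500e-04)² = 1.039e-06 m²; R₁ = ρL/(N·A_s) = (2.67×10^-8)(3.16)/(19×1.039e-06) = 0.004275 Ω
Section 2: A = π(d/2)² = π(5.6000e-03 m)² = 9.852e-05 m²
R₂ = (2.67×10^-8)(3.58)/(9.852e-05) = 9.702×10^-4 Ω
R = R₁ + R₂ = 0.005245 Ω
V = IR = 11.6 × 0.005245 = 0.0608 V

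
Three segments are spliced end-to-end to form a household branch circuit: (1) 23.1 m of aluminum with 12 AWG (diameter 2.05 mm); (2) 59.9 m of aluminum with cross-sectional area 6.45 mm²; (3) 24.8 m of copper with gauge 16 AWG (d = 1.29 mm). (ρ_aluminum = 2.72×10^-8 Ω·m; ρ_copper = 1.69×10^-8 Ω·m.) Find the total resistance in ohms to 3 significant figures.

0.764 Ω

Seg 1: A = π(2.05/2 mm)² = π(1.0250e-03 m)² = 3.301e-06 m²
R_1 = (2.72×10^-8)(23.1)/(3.301e-06) = 0.1904 Ω
Seg 2: A = 6.45 mm² = 6.450e-06 m²
R_2 = (2.72×10^-8)(59.9)/(6.450e-06) = 0.2526 Ω
Seg 3: A = π(1.29/2 mm)² = π(6.4500e-04 m)² = 1.307e-06 m²
R_3 = (1.69×10^-8)(24.8)/(1.307e-06) = 0.3207 Ω
R_total = R_1 + R_2 + R_3 = 0.764 Ω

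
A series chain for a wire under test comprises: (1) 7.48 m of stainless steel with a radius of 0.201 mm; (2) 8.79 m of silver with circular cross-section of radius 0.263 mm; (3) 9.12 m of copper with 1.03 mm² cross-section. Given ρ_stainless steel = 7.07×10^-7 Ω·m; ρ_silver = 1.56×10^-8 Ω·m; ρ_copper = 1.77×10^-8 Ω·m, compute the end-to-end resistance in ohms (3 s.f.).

Seg 1: A = πr² = π(2.0100e-04 m)² = 1.269e-07 m²
R_1 = (7.07×10^-7)(7.48)/(1.269e-07) = 41.67 Ω
Seg 2: A = πr² = π(2.6300e-04 m)² = 2.173e-07 m²
R_2 = (1.56×10^-8)(8.79)/(2.173e-07) = 0.631 Ω
Seg 3: A = 1.03 mm² = 1.030e-06 m²
R_3 = (1.77×10^-8)(9.12)/(1.030e-06) = 0.1567 Ω
R_total = R_1 + R_2 + R_3 = 42.5 Ω

42.5 Ω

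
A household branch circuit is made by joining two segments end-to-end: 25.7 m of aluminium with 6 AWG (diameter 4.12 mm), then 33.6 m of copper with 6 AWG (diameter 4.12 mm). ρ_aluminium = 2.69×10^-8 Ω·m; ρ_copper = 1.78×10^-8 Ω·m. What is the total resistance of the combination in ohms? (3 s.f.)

Segment 1: A = π(4.12/2 mm)² = π(2.0600e-03 m)² = 1.333e-05 m²
R₁ = ρL/A = (2.69×10^-8)(25.7)/(1.333e-05) = 0.05186 Ω
R₂ = (1.78×10^-8)(33.6)/(1.333e-05) = 0.04486 Ω
R = R₁ + R₂ = 0.0967 Ω

0.0967 Ω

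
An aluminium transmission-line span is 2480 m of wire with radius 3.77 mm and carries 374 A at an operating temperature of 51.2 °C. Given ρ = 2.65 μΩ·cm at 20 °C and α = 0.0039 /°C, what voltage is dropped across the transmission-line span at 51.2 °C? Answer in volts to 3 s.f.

617 V

ρ = 2.65 μΩ·cm = 2.65×10^-8 Ω·m
A = πr² = π(3.7700e-03 m)² = 4.465e-05 m²
R₍20₎ = ρL/A = (2.65×10^-8)(2480)/(4.465e-05) = 1.472 Ω
R₍51.2₎ = R₍20₎(1 + αΔT) = 1.472 × (1 + 0.0039×31.2) = 1.651 Ω
V = IR = 374 × 1.651 = 617 V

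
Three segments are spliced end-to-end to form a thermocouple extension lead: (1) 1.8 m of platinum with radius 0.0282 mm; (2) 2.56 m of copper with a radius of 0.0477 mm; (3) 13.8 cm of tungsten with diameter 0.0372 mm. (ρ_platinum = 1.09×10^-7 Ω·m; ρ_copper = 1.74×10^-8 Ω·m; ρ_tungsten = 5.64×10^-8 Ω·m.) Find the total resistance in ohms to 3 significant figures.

Seg 1: A = πr² = π(2.8200e-05 m)² = 2.498e-09 m²
R_1 = (1.09×10^-7)(1.8)/(2.498e-09) = 78.53 Ω
Seg 2: A = πr² = π(4.7700e-05 m)² = 7.148e-09 m²
R_2 = (1.74×10^-8)(2.56)/(7.148e-09) = 6.232 Ω
Seg 3: A = π(d/2)² = π(1.8600e-05 m)² = 1.087e-09 m²
R_3 = (5.64×10^-8)(0.138)/(1.087e-09) = 7.161 Ω
R_total = R_1 + R_2 + R_3 = 91.9 Ω

91.9 Ω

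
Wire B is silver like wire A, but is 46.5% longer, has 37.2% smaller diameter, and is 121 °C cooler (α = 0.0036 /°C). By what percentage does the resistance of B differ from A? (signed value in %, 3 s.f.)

R ∝ ρL/d² with ρ ∝ (1+αΔT), so R_B/R_A = (1 + 46.5/100) × (1 − 37.2/100)⁻² × (1 − 0.0036×121)
= 1.465 × 2.536 × 0.5644 = 2.097
(R_B − R_A)/R_A = 2.097 − 1 = 110%

110%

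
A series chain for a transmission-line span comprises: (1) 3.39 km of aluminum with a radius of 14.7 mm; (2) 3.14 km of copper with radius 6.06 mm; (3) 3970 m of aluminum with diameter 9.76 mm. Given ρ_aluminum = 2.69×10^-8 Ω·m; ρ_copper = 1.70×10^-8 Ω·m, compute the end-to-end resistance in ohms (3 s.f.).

2.02 Ω

Seg 1: A = πr² = π(1.4700e-02 m)² = 6.789e-04 m²
R_1 = (2.69×10^-8)(3390)/(6.789e-04) = 0.1343 Ω
Seg 2: A = πr² = π(6.0600e-03 m)² = 1.154e-04 m²
R_2 = (1.70×10^-8)(3140)/(1.154e-04) = 0.4627 Ω
Seg 3: A = π(d/2)² = π(4.8800e-03 m)² = 7.482e-05 m²
R_3 = (2.69×10^-8)(3970)/(7.482e-05) = 1.427 Ω
R_total = R_1 + R_2 + R_3 = 2.02 Ω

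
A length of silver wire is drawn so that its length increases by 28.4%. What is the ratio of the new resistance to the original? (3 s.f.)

1.65

k = 1 + 28.4/100 = 1.284; volume constant ⇒ A' = A/k, so R' = k²R.
Factor = 1.65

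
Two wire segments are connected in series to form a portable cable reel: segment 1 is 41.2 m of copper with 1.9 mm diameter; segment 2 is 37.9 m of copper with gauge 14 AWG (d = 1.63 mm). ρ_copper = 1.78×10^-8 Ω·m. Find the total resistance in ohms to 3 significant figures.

0.582 Ω

Segment 1: A = π(d/2)² = π(9.5000e-04 m)² = 2.835e-06 m²
R₁ = ρL/A = (1.78×10^-8)(41.2)/(2.835e-06) = 0.2587 Ω
Segment 2: A = π(1.63/2 mm)² = π(8.1500e-04 m)² = 2.087e-06 m²
R₂ = (1.78×10^-8)(37.9)/(2.087e-06) = 0.3233 Ω
R = R₁ + R₂ = 0.582 Ω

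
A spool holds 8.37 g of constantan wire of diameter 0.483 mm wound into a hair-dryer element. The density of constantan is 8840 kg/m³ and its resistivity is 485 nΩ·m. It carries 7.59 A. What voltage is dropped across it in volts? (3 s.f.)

104 V

ρ = 485 nΩ·m = 4.85×10^-7 Ω·m
A = π(d/2)² = π(2.4150e-04 m)² = 1.8322e-07 m²
L = m/(density·A) = 0.00837/(8840×1.8322e-07) = 5.168 m
R = ρL/A = (4.85×10^-7)(5.168)/(1.8322e-07) = 13.68 Ω
V = IR = 7.59 × 13.68 = 104 V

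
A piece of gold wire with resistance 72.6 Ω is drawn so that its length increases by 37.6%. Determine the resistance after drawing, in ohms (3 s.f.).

k = 1 + 37.6/100 = 1.376; volume constant ⇒ A' = A/k, so R' = k²R.
R' = 1.893 × 72.6 = 137 Ω

137 Ω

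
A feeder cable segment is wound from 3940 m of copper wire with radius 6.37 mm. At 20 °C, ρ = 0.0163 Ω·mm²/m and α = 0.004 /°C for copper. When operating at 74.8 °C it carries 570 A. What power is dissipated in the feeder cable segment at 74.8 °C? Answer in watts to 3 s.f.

2.00×10^5 W

ρ = 0.0163 Ω·mm²/m = 1.63×10^-8 Ω·m
A = πr² = π(6.3700e-03 m)² = 1.275e-04 m²
R₍20₎ = ρL/A = (1.63×10^-8)(3940)/(1.275e-04) = 0.5038 Ω
R₍74.8₎ = R₍20₎(1 + αΔT) = 0.5038 × (1 + 0.004×54.8) = 0.6142 Ω
P = I²R = (570)² × 0.6142 = 2.00×10^5 W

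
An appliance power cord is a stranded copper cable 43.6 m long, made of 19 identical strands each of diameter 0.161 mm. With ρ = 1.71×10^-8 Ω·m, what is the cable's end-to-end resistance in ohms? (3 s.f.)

A_strand = π(8.0500e-05 m)² = 2.036e-08 m²
R_strand = ρL/A = (1.71×10^-8)(43.6)/(2.036e-08) = 36.62 Ω
R_total = R_strand/N = 36.62/19 = 1.93 Ω

1.93 Ω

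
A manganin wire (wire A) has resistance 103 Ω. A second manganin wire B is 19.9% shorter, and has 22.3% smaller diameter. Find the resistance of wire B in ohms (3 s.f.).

R ∝ L/d², so R_B/R_A = (1 − 19.9/100) × (1 − 22.3/100)⁻²
= 0.801 × 1.656 = 1.327
R_B = 1.327 × 103 = 137 Ω

137 Ω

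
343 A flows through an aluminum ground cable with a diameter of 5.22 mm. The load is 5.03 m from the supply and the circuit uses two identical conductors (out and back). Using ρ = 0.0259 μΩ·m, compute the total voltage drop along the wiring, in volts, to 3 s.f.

4.18 V

ρ = 0.0259 μΩ·m = 2.59×10^-8 Ω·m
A = π(d/2)² = π(2.6100e-03 m)² = 2.140e-05 m²
Total conductor length (both ways) L = 2 × 5.03 = 10.06 m
R = ρL/A = (2.59×10^-8)(10.06)/(2.140e-05) = 0.01217 Ω
V = IR = 343 × 0.01217 = 4.18 V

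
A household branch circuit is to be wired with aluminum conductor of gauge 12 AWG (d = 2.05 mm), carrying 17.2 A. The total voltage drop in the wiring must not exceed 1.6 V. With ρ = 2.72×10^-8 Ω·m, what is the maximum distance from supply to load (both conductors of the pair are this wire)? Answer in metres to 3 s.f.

5.64 m

A = π(2.05/2 mm)² = π(1.0250e-03 m)² = 3.301e-06 m²
L_max = V_max·A/(2·ρI) = (1.6)(3.301e-06)/(2×2.72×10^-8×17.2) = 5.64 m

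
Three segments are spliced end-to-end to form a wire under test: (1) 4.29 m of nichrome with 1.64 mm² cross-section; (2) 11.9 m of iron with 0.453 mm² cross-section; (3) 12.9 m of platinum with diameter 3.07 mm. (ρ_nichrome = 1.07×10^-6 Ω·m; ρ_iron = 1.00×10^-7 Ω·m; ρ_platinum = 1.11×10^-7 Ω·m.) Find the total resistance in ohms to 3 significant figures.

5.62 Ω

Seg 1: A = 1.64 mm² = 1.640e-06 m²
R_1 = (1.07×10^-6)(4.29)/(1.640e-06) = 2.799 Ω
Seg 2: A = 0.453 mm² = 4.530e-07 m²
R_2 = (1.00×10^-7)(11.9)/(4.530e-07) = 2.627 Ω
Seg 3: A = π(d/2)² = π(1.5350e-03 m)² = 7.402e-06 m²
R_3 = (1.11×10^-7)(12.9)/(7.402e-06) = 0.1934 Ω
R_total = R_1 + R_2 + R_3 = 5.62 Ω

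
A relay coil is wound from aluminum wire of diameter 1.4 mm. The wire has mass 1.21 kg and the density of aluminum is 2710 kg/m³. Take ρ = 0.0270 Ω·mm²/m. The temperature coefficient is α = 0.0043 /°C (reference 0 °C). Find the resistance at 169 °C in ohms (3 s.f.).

ρ = 0.0270 Ω·mm²/m = 2.70×10^-8 Ω·m
A = π(d/2)² = π(7.0000e-04 m)² = 1.5394e-06 m²
L = m/(density·A) = 1.21/(2710×1.5394e-06) = 290 m
R = ρL/A = (2.70×10^-8)(290)/(1.5394e-06) = 5.087 Ω
R(169 °C) = 5.087 × (1 + 0.0043×169) = 8.78 Ω

8.78 Ω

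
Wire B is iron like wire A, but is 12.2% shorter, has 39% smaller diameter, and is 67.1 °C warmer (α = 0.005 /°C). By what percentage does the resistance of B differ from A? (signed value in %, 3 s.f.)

215%

R ∝ ρL/d² with ρ ∝ (1+αΔT), so R_B/R_A = (1 − 12.2/100) × (1 − 39/100)⁻² × (1 + 0.005×67.1)
= 0.878 × 2.687 × 1.335 = 3.151
(R_B − R_A)/R_A = 3.151 − 1 = 215%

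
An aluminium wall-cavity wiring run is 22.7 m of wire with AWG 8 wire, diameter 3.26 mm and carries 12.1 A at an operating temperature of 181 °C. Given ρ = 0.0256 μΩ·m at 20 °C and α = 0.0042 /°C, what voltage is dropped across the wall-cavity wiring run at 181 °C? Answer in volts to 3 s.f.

1.41 V

ρ = 0.0256 μΩ·m = 2.56×10^-8 Ω·m
A = π(3.26/2 mm)² = π(1.6300e-03 m)² = 8.347e-06 m²
R₍20₎ = ρL/A = (2.56×10^-8)(22.7)/(8.347e-06) = 0.06962 Ω
R₍181₎ = R₍20₎(1 + αΔT) = 0.06962 × (1 + 0.0042×161) = 0.1167 Ω
V = IR = 12.1 × 0.1167 = 1.41 V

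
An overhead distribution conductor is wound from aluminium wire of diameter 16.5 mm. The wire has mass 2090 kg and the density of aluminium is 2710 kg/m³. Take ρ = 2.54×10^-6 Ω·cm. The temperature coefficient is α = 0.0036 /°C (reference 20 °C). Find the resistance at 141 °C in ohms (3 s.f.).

0.615 Ω

ρ = 2.54×10^-6 Ω·cm = 2.54×10^-8 Ω·m
A = π(d/2)² = π(8.2500e-03 m)² = 2.1382e-04 m²
L = m/(density·A) = 2090/(2710×2.1382e-04) = 3607 m
R = ρL/A = (2.54×10^-8)(3607)/(2.1382e-04) = 0.4284 Ω
R(141 °C) = 0.4284 × (1 + 0.0036×121) = 0.615 Ω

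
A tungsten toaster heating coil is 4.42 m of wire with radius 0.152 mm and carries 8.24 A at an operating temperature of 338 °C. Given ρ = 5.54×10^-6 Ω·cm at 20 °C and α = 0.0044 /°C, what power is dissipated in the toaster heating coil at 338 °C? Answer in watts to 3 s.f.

ρ = 5.54×10^-6 Ω·cm = 5.54×10^-8 Ω·m
A = πr² = π(1.5200e-04 m)² = 7.258e-08 m²
R₍20₎ = ρL/A = (5.54×10^-8)(4.42)/(7.258e-08) = 3.374 Ω
R₍338₎ = R₍20₎(1 + αΔT) = 3.374 × (1 + 0.0044×318) = 8.094 Ω
P = I²R = (8.24)² × 8.094 = 550 W

550 W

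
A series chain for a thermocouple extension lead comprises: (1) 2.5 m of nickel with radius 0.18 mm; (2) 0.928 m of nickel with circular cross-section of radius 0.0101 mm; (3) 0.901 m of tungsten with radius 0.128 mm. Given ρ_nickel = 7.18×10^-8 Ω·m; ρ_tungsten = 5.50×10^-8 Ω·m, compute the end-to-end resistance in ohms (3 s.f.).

211 Ω

Seg 1: A = πr² = π(1.8000e-04 m)² = 1.018e-07 m²
R_1 = (7.18×10^-8)(2.5)/(1.018e-07) = 1.763 Ω
Seg 2: A = πr² = π(1.0100e-05 m)² = 3.205e-10 m²
R_2 = (7.18×10^-8)(0.928)/(3.205e-10) = 207.9 Ω
Seg 3: A = πr² = π(1.2800e-04 m)² = 5.147e-08 m²
R_3 = (5.50×10^-8)(0.901)/(5.147e-08) = 0.9628 Ω
R_total = R_1 + R_2 + R_3 = 211 Ω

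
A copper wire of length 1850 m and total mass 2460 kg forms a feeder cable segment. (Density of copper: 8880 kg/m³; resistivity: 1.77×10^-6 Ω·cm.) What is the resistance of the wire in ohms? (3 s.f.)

0.219 Ω

ρ = 1.77×10^-6 Ω·cm = 1.77×10^-8 Ω·m
A = m/(density·L) = 2460/(8880×1850) = 1.4974e-04 m²
R = ρL/A = (1.77×10^-8)(1850)/(1.4974e-04) = 0.219 Ω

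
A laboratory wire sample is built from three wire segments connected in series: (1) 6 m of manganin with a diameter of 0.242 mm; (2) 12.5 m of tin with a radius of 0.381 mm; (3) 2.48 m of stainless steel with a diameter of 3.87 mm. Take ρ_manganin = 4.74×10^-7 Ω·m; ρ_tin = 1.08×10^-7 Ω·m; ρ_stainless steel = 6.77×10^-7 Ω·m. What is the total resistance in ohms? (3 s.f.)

64.9 Ω

Seg 1: A = π(d/2)² = π(1.2100e-04 m)² = 4.600e-08 m²
R_1 = (4.74×10^-7)(6)/(4.600e-08) = 61.83 Ω
Seg 2: A = πr² = π(3.8100e-04 m)² = 4.560e-07 m²
R_2 = (1.08×10^-7)(12.5)/(4.560e-07) = 2.96 Ω
Seg 3: A = π(d/2)² = π(1.9350e-03 m)² = 1.176e-05 m²
R_3 = (6.77×10^-7)(2.48)/(1.176e-05) = 0.1427 Ω
R_total = R_1 + R_2 + R_3 = 64.9 Ω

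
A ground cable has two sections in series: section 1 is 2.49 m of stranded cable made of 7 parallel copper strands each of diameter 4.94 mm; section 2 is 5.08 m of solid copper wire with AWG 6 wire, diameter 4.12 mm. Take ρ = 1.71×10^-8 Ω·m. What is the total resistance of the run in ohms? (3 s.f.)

Section 1: A_strand = π(2.4700e-03)² = 1.917e-05 m²; R₁ = ρL/(N·A_s) = (1.71×10^-8)(2.49)/(7×1.917e-05) = 3.174×10^-4 Ω
Section 2: A = π(4.12/2 mm)² = π(2.0600e-03 m)² = 1.333e-05 m²
R₂ = (1.71×10^-8)(5.08)/(1.333e-05) = 0.006516 Ω
R = R₁ + R₂ = 0.00683 Ω

0.00683 Ω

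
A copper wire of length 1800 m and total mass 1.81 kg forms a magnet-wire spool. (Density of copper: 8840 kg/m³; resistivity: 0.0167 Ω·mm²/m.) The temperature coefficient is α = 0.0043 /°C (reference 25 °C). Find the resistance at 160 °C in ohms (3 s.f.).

418 Ω

ρ = 0.0167 Ω·mm²/m = 1.67×10^-8 Ω·m
A = m/(density·L) = 1.81/(8840×1800) = 1.1375e-07 m²
R = ρL/A = (1.67×10^-8)(1800)/(1.1375e-07) = 264.3 Ω
R(160 °C) = 264.3 × (1 + 0.0043×135) = 418 Ω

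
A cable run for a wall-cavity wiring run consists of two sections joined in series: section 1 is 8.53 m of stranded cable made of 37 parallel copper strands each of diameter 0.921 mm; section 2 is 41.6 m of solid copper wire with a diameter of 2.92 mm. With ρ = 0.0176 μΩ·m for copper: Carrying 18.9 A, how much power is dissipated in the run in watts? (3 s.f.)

41.2 W

ρ = 0.0176 μΩ·m = 1.76×10^-8 Ω·m
Section 1: A_strand = π(4.6050e-04)² = 6.662e-07 m²; R₁ = ρL/(N·A_s) = (1.76×10^-8)(8.53)/(37×6.662e-07) = 0.00609 Ω
Section 2: A = π(d/2)² = π(1.4600e-03 m)² = 6.697e-06 m²
R₂ = (1.76×10^-8)(41.6)/(6.697e-06) = 0.1093 Ω
R = R₁ + R₂ = 0.1154 Ω
P = I²R = (18.9)² × 0.1154 = 41.2 W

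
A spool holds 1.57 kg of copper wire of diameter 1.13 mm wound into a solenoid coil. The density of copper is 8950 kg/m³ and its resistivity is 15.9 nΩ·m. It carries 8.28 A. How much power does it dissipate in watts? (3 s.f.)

ρ = 15.9 nΩ·m = 1.59×10^-8 Ω·m
A = π(d/2)² = π(5.6500e-04 m)² = 1.0029e-06 m²
L = m/(density·A) = 1.57/(8950×1.0029e-06) = 174.9 m
R = ρL/A = (1.59×10^-8)(174.9)/(1.0029e-06) = 2.773 Ω
P = I²R = (8.28)² × 2.773 = 190 W

190 W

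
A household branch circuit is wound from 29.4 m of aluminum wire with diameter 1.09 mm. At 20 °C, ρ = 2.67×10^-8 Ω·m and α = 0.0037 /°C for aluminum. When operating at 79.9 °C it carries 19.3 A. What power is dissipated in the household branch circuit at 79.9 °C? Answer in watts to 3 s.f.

383 W

A = π(d/2)² = π(5.4500e-04 m)² = 9.331e-07 m²
R₍20₎ = ρL/A = (2.67×10^-8)(29.4)/(9.331e-07) = 0.8412 Ω
R₍79.9₎ = R₍20₎(1 + αΔT) = 0.8412 × (1 + 0.0037×59.9) = 1.028 Ω
P = I²R = (19.3)² × 1.028 = 383 W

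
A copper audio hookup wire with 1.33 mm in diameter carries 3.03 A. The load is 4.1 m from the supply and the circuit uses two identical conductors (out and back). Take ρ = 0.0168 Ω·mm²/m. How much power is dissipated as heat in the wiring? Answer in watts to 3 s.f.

ρ = 0.0168 Ω·mm²/m = 1.68×10^-8 Ω·m
A = π(d/2)² = π(6.6500e-04 m)² = 1.389e-06 m²
Total conductor length (both ways) L = 2 × 4.1 = 8.2 m
R = ρL/A = (1.68×10^-8)(8.2)/(1.389e-06) = 0.09916 Ω
P = I²R = (3.03)² × 0.09916 = 0.910 W

0.910 W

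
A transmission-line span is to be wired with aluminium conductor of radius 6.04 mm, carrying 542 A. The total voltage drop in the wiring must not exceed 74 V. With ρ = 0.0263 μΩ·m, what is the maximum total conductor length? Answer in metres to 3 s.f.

ρ = 0.0263 μΩ·m = 2.63×10^-8 Ω·m
A = πr² = π(6.0400e-03 m)² = 1.146e-04 m²
L_max = V_max·A/(1·ρI) = (74)(1.146e-04)/(2.63×10^-8×542) = 595 m

595 m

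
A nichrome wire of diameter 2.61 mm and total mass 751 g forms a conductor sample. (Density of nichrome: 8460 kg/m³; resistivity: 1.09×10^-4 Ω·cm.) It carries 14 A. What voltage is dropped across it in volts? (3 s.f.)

ρ = 1.09×10^-4 Ω·cm = 1.09×10^-6 Ω·m
A = π(d/2)² = π(1.3050e-03 m)² = 5.3502e-06 m²
L = m/(density·A) = 0.751/(8460×5.3502e-06) = 16.59 m
R = ρL/A = (1.09×10^-6)(16.59)/(5.3502e-06) = 3.38 Ω
V = IR = 14 × 3.38 = 47.3 V

47.3 V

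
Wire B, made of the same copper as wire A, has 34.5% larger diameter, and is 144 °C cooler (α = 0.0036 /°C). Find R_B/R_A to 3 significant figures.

0.266

R ∝ ρL/d² with ρ ∝ (1+αΔT), so R_B/R_A = (1 + 34.5/100)⁻² × (1 − 0.0036×144)
= 0.5528 × 0.4816 = 0.266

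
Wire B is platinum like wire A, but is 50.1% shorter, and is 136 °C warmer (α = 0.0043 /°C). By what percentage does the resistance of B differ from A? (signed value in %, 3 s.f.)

R ∝ ρL/d² with ρ ∝ (1+αΔT), so R_B/R_A = (1 − 50.1/100) × (1 + 0.0043×136)
= 0.499 × 1.585 = 0.7908
(R_B − R_A)/R_A = 0.7908 − 1 = -20.9%

-20.9%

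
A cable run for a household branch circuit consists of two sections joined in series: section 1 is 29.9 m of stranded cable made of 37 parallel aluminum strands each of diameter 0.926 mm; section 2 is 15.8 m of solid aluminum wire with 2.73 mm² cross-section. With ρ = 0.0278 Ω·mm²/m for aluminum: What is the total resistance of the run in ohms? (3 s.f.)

0.194 Ω

ρ = 0.0278 Ω·mm²/m = 2.78×10^-8 Ω·m
Section 1: A_strand = π(4.6300e-04)² = 6.735e-07 m²; R₁ = ρL/(N·A_s) = (2.78×10^-8)(29.9)/(37×6.735e-07) = 0.03336 Ω
Section 2: A = 2.73 mm² = 2.730e-06 m²
R₂ = (2.78×10^-8)(15.8)/(2.730e-06) = 0.1609 Ω
R = R₁ + R₂ = 0.194 Ω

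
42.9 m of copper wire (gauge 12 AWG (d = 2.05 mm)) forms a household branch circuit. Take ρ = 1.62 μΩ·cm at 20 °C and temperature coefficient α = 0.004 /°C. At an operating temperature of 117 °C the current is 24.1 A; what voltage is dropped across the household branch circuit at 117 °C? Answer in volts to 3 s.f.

7.04 V

ρ = 1.62 μΩ·cm = 1.62×10^-8 Ω·m
A = π(2.05/2 mm)² = π(1.0250e-03 m)² = 3.301e-06 m²
R₍20₎ = ρL/A = (1.62×10^-8)(42.9)/(3.301e-06) = 0.2106 Ω
R₍117₎ = R₍20₎(1 + αΔT) = 0.2106 × (1 + 0.004×97) = 0.2923 Ω
V = IR = 24.1 × 0.2923 = 7.04 V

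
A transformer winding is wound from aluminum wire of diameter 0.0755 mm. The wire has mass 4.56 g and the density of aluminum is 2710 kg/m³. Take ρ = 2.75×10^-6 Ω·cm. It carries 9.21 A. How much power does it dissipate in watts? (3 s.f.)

ρ = 2.75×10^-6 Ω·cm = 2.75×10^-8 Ω·m
A = π(d/2)² = π(3.7750e-05 m)² = 4.4770e-09 m²
L = m/(density·A) = 0.00456/(2710×4.4770e-09) = 375.8 m
R = ρL/A = (2.75×10^-8)(375.8)/(4.4770e-09) = 2309 Ω
P = I²R = (9.21)² × 2309 = 1.96×10^5 W

1.96×10^5 W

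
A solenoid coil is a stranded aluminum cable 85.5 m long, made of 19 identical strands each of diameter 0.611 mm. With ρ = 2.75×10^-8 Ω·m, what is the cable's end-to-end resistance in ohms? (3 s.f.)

A_strand = π(3.0550e-04 m)² = 2.932e-07 m²
R_strand = ρL/A = (2.75×10^-8)(85.5)/(2.932e-07) = 8.019 Ω
R_total = R_strand/N = 8.019/19 = 0.422 Ω

0.422 Ω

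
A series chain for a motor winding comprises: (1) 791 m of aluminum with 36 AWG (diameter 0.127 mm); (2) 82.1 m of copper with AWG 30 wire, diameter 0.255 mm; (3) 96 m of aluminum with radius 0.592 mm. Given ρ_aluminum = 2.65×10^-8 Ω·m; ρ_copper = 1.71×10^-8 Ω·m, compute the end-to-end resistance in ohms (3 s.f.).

1680 Ω

Seg 1: A = π(0.127/2 mm)² = π(6.3500e-05 m)² = 1.267e-08 m²
R_1 = (2.65×10^-8)(791)/(1.267e-08) = 1655 Ω
Seg 2: A = π(0.255/2 mm)² = π(1.2750e-04 m)² = 5.107e-08 m²
R_2 = (1.71×10^-8)(82.1)/(5.107e-08) = 27.49 Ω
Seg 3: A = πr² = π(5.9200e-04 m)² = 1.101e-06 m²
R_3 = (2.65×10^-8)(96)/(1.101e-06) = 2.311 Ω
R_total = R_1 + R_2 + R_3 = 1680 Ω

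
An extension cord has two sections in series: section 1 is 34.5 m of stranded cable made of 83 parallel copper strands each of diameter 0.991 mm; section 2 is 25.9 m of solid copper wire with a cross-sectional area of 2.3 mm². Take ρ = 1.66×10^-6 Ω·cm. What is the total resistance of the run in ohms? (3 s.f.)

0.196 Ω

ρ = 1.66×10^-6 Ω·cm = 1.66×10^-8 Ω·m
Section 1: A_strand = π(4.9550e-04)² = 7.713e-07 m²; R₁ = ρL/(N·A_s) = (1.66×10^-8)(34.5)/(83×7.713e-07) = 0.008946 Ω
Section 2: A = 2.3 mm² = 2.300e-06 m²
R₂ = (1.66×10^-8)(25.9)/(2.300e-06) = 0.1869 Ω
R = R₁ + R₂ = 0.196 Ω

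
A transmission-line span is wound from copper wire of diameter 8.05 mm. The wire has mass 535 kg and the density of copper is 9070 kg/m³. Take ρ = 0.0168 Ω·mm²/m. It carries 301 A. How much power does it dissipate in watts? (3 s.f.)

34700 W

ρ = 0.0168 Ω·mm²/m = 1.68×10^-8 Ω·m
A = π(d/2)² = π(4.0250e-03 m)² = 5.0896e-05 m²
L = m/(density·A) = 535/(9070×5.0896e-05) = 1159 m
R = ρL/A = (1.68×10^-8)(1159)/(5.0896e-05) = 0.3826 Ω
P = I²R = (301)² × 0.3826 = 34700 W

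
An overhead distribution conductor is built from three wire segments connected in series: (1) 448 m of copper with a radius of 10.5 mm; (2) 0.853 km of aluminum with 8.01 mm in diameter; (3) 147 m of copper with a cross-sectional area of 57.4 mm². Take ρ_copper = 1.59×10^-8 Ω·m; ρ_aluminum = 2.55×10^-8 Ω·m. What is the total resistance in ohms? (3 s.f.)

Seg 1: A = πr² = π(1.0500e-02 m)² = 3.464e-04 m²
R_1 = (1.59×10^-8)(448)/(3.464e-04) = 0.02057 Ω
Seg 2: A = π(d/2)² = π(4.0050e-03 m)² = 5.039e-05 m²
R_2 = (2.55×10^-8)(853)/(5.039e-05) = 0.4317 Ω
Seg 3: A = 57.4 mm² = 5.740e-05 m²
R_3 = (1.59×10^-8)(147)/(5.740e-05) = 0.04072 Ω
R_total = R_1 + R_2 + R_3 = 0.493 Ω

0.493 Ω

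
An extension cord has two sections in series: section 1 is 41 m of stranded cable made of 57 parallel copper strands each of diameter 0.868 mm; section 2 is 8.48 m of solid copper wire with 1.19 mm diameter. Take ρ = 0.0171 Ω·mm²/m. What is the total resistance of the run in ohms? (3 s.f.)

0.151 Ω

ρ = 0.0171 Ω·mm²/m = 1.71×10^-8 Ω·m
Section 1: A_strand = π(4.3400e-04)² = 5.917e-07 m²; R₁ = ρL/(N·A_s) = (1.71×10^-8)(41)/(57×5.917e-07) = 0.02079 Ω
Section 2: A = π(d/2)² = π(5.9500e-04 m)² = 1.112e-06 m²
R₂ = (1.71×10^-8)(8.48)/(1.112e-06) = 0.1304 Ω
R = R₁ + R₂ = 0.151 Ω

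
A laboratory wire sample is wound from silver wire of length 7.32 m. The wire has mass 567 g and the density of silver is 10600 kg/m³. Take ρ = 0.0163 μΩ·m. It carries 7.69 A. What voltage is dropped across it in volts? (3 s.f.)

0.126 V

ρ = 0.0163 μΩ·m = 1.63×10^-8 Ω·m
A = m/(density·L) = 0.567/(10600×7.32) = 7.3075e-06 m²
R = ρL/A = (1.63×10^-8)(7.32)/(7.3075e-06) = 0.01633 Ω
V = IR = 7.69 × 0.01633 = 0.126 V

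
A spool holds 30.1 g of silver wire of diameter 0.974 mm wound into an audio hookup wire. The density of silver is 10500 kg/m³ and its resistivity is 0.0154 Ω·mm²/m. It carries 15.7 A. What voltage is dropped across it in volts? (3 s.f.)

1.25 V

ρ = 0.0154 Ω·mm²/m = 1.54×10^-8 Ω·m
A = π(d/2)² = π(4.8700e-04 m)² = 7.4509e-07 m²
L = m/(density·A) = 0.0301/(10500×7.4509e-07) = 3.847 m
R = ρL/A = (1.54×10^-8)(3.847)/(7.4509e-07) = 0.07952 Ω
V = IR = 15.7 × 0.07952 = 1.25 V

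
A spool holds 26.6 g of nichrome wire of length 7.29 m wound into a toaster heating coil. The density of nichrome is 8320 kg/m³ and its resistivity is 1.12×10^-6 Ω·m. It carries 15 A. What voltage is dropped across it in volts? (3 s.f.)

279 V

A = m/(density·L) = 0.0266/(8320×7.29) = 4.3856e-07 m²
R = ρL/A = (1.12×10^-6)(7.29)/(4.3856e-07) = 18.62 Ω
V = IR = 15 × 18.62 = 279 V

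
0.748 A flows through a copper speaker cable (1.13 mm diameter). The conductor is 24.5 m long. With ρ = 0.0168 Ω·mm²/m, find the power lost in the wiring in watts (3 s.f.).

0.230 W

ρ = 0.0168 Ω·mm²/m = 1.68×10^-8 Ω·m
A = π(d/2)² = π(5.6500e-04 m)² = 1.003e-06 m²
R = ρL/A = (1.68×10^-8)(24.5)/(1.003e-06) = 0.4104 Ω
P = I²R = (0.748)² × 0.4104 = 0.230 W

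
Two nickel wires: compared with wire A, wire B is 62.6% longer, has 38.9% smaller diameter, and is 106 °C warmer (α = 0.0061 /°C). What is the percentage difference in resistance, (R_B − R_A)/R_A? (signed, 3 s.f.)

617%

R ∝ ρL/d² with ρ ∝ (1+αΔT), so R_B/R_A = (1 + 62.6/100) × (1 − 38.9/100)⁻² × (1 + 0.0061×106)
= 1.626 × 2.679 × 1.647 = 7.172
(R_B − R_A)/R_A = 7.172 − 1 = 617%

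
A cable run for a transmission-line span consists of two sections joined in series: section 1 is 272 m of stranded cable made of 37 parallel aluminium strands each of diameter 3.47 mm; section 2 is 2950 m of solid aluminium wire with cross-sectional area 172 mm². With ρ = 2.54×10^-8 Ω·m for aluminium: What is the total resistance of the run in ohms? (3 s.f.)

Section 1: A_strand = π(1.7350e-03)² = 9.457e-06 m²; R₁ = ρL/(N·A_s) = (2.54×10^-8)(272)/(37×9.457e-06) = 0.01974 Ω
Section 2: A = 172 mm² = 1.720e-04 m²
R₂ = (2.54×10^-8)(2950)/(1.720e-04) = 0.4356 Ω
R = R₁ + R₂ = 0.455 Ω

0.455 Ω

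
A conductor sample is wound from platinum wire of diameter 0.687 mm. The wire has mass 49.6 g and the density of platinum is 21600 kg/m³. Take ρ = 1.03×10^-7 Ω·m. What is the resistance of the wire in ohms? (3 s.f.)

A = π(d/2)² = π(3.4350e-04 m)² = 3.7068e-07 m²
L = m/(density·A) = 0.0496/(21600×3.7068e-07) = 6.195 m
R = ρL/A = (1.03×10^-7)(6.195)/(3.7068e-07) = 1.72 Ω

1.72 Ω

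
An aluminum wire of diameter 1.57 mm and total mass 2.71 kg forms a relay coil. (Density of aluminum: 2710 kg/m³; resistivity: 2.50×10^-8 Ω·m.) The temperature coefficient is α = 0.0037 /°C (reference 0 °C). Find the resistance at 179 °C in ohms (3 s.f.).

11.1 Ω

A = π(d/2)² = π(7.8500e-04 m)² = 1.9359e-06 m²
L = m/(density·A) = 2.71/(2710×1.9359e-06) = 516.5 m
R = ρL/A = (2.50×10^-8)(516.5)/(1.9359e-06) = 6.671 Ω
R(179 °C) = 6.671 × (1 + 0.0037×179) = 11.1 Ω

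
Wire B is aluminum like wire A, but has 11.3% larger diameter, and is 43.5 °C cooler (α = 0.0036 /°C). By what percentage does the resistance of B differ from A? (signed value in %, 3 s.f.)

-31.9%

R ∝ ρL/d² with ρ ∝ (1+αΔT), so R_B/R_A = (1 + 11.3/100)⁻² × (1 − 0.0036×43.5)
= 0.8073 × 0.8434 = 0.6808
(R_B − R_A)/R_A = 0.6808 − 1 = -31.9%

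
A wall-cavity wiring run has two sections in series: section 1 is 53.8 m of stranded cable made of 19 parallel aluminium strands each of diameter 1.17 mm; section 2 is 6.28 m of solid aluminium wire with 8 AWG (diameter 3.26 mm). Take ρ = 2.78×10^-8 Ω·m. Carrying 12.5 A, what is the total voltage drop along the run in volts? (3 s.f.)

1.18 V

Section 1: A_strand = π(5.8500e-04)² = 1.075e-06 m²; R₁ = ρL/(N·A_s) = (2.78×10^-8)(53.8)/(19×1.075e-06) = 0.07322 Ω
Section 2: A = π(3.26/2 mm)² = π(1.6300e-03 m)² = 8.347e-06 m²
R₂ = (2.78×10^-8)(6.28)/(8.347e-06) = 0.02092 Ω
R = R₁ + R₂ = 0.09413 Ω
V = IR = 12.5 × 0.09413 = 1.18 V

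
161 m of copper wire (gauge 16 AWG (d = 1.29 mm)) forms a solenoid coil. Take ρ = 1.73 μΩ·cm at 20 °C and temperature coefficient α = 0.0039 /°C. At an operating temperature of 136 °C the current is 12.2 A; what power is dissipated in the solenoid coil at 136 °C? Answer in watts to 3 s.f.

461 W

ρ = 1.73 μΩ·cm = 1.73×10^-8 Ω·m
A = π(1.29/2 mm)² = π(6.4500e-04 m)² = 1.307e-06 m²
R₍20₎ = ρL/A = (1.73×10^-8)(161)/(1.307e-06) = 2.131 Ω
R₍136₎ = R₍20₎(1 + αΔT) = 2.131 × (1 + 0.0039×116) = 3.095 Ω
P = I²R = (12.2)² × 3.095 = 461 W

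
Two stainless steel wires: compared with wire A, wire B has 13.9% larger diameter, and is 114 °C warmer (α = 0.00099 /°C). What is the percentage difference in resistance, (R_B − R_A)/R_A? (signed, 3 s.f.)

-14.2%

R ∝ ρL/d² with ρ ∝ (1+αΔT), so R_B/R_A = (1 + 13.9/100)⁻² × (1 + 0.00099×114)
= 0.7708 × 1.113 = 0.8578
(R_B − R_A)/R_A = 0.8578 − 1 = -14.2%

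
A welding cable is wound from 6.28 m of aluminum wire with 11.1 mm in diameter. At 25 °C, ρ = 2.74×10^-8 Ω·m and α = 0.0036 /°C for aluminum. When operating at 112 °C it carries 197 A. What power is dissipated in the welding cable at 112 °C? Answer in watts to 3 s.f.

A = π(d/2)² = π(5.5500e-03 m)² = 9.677e-05 m²
R₍25₎ = ρL/A = (2.74×10^-8)(6.28)/(9.677e-05) = 0.001778 Ω
R₍112₎ = R₍25₎(1 + αΔT) = 0.001778 × (1 + 0.0036×87) = 0.002335 Ω
P = I²R = (197)² × 0.002335 = 90.6 W

90.6 W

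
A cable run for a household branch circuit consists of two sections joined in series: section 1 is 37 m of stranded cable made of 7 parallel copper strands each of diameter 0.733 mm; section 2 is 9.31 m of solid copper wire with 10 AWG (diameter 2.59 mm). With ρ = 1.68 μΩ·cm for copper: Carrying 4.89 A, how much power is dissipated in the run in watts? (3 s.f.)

5.74 W

ρ = 1.68 μΩ·cm = 1.68×10^-8 Ω·m
Section 1: A_strand = π(3.6650e-04)² = 4.220e-07 m²; R₁ = ρL/(N·A_s) = (1.68×10^-8)(37)/(7×4.220e-07) = 0.2104 Ω
Section 2: A = π(2.59/2 mm)² = π(1.2950e-03 m)² = 5.269e-06 m²
R₂ = (1.68×10^-8)(9.31)/(5.269e-06) = 0.02969 Ω
R = R₁ + R₂ = 0.2401 Ω
P = I²R = (4.89)² × 0.2401 = 5.74 W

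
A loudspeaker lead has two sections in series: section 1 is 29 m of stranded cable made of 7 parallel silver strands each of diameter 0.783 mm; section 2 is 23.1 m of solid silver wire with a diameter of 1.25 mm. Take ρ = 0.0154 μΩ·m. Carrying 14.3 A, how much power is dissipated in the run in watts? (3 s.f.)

86.4 W

ρ = 0.0154 μΩ·m = 1.54×10^-8 Ω·m
Section 1: A_strand = π(3.9150e-04)² = 4.815e-07 m²; R₁ = ρL/(N·A_s) = (1.54×10^-8)(29)/(7×4.815e-07) = 0.1325 Ω
Section 2: A = π(d/2)² = π(6.2500e-04 m)² = 1.227e-06 m²
R₂ = (1.54×10^-8)(23.1)/(1.227e-06) = 0.2899 Ω
R = R₁ + R₂ = 0.4224 Ω
P = I²R = (14.3)² × 0.4224 = 86.4 W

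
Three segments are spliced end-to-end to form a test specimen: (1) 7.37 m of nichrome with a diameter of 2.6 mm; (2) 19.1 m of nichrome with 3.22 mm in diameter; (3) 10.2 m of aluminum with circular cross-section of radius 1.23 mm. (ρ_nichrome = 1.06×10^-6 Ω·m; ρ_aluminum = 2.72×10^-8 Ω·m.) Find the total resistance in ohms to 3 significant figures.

Seg 1: A = π(d/2)² = π(1.3000e-03 m)² = 5.309e-06 m²
R_1 = (1.06×10^-6)(7.37)/(5.309e-06) = 1.471 Ω
Seg 2: A = π(d/2)² = π(1.6100e-03 m)² = 8.143e-06 m²
R_2 = (1.06×10^-6)(19.1)/(8.143e-06) = 2.486 Ω
Seg 3: A = πr² = π(1.2300e-03 m)² = 4.753e-06 m²
R_3 = (2.72×10^-8)(10.2)/(4.753e-06) = 0.05837 Ω
R_total = R_1 + R_2 + R_3 = 4.02 Ω

4.02 Ω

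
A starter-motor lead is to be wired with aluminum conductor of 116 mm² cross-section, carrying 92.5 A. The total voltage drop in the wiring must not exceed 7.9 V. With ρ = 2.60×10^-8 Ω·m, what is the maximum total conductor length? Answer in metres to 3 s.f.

A = 116 mm² = 1.160e-04 m²
L_max = V_max·A/(1·ρI) = (7.9)(1.160e-04)/(2.60×10^-8×92.5) = 381 m

381 m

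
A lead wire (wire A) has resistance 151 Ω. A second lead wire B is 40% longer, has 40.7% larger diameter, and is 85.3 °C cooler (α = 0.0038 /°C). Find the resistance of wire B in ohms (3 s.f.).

R ∝ ρL/d² with ρ ∝ (1+αΔT), so R_B/R_A = (1 + 40/100) × (1 + 40.7/100)⁻² × (1 − 0.0038×85.3)
= 1.4 × 0.5051 × 0.6759 = 0.478
R_B = 0.478 × 151 = 72.2 Ω

72.2 Ω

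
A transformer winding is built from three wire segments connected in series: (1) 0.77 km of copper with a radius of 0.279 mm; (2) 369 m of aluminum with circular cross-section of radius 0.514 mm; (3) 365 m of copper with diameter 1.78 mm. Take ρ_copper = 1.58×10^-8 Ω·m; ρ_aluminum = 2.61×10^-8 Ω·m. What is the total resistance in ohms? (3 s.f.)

63.7 Ω

Seg 1: A = πr² = π(2.7900e-04 m)² = 2.445e-07 m²
R_1 = (1.58×10^-8)(770)/(2.445e-07) = 49.75 Ω
Seg 2: A = πr² = π(5.1400e-04 m)² = 8.300e-07 m²
R_2 = (2.61×10^-8)(369)/(8.300e-07) = 11.6 Ω
Seg 3: A = π(d/2)² = π(8.9000e-04 m)² = 2.488e-06 m²
R_3 = (1.58×10^-8)(365)/(2.488e-06) = 2.318 Ω
R_total = R_1 + R_2 + R_3 = 63.7 Ω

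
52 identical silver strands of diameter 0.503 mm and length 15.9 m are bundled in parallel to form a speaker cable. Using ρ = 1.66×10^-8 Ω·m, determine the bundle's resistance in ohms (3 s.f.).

0.0255 Ω

A_strand = π(2.5150e-04 m)² = 1.987e-07 m²
R_strand = ρL/A = (1.66×10^-8)(15.9)/(1.987e-07) = 1.328 Ω
R_total = R_strand/N = 1.328/52 = 0.0255 Ω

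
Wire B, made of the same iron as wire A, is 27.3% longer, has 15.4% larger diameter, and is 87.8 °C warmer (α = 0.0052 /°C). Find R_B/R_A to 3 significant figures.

1.39

R ∝ ρL/d² with ρ ∝ (1+αΔT), so R_B/R_A = (1 + 27.3/100) × (1 + 15.4/100)⁻² × (1 + 0.0052×87.8)
= 1.273 × 0.7509 × 1.457 = 1.39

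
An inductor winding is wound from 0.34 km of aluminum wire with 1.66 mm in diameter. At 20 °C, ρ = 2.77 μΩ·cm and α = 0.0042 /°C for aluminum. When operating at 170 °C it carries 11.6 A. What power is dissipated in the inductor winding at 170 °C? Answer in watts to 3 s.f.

ρ = 2.77 μΩ·cm = 2.77×10^-8 Ω·m
A = π(d/2)² = π(8.3000e-04 m)² = 2.164e-06 m²
R₍20₎ = ρL/A = (2.77×10^-8)(340)/(2.164e-06) = 4.352 Ω
R₍170₎ = R₍20₎(1 + αΔT) = 4.352 × (1 + 0.0042×150) = 7.093 Ω
P = I²R = (11.6)² × 7.093 = 954 W

954 W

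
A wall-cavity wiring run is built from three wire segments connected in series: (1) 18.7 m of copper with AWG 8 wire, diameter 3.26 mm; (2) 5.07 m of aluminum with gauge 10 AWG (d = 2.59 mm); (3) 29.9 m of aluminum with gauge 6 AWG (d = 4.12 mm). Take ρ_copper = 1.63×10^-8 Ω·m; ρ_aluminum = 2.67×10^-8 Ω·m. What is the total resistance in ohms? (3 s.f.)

0.122 Ω

Seg 1: A = π(3.26/2 mm)² = π(1.6300e-03 m)² = 8.347e-06 m²
R_1 = (1.63×10^-8)(18.7)/(8.347e-06) = 0.03652 Ω
Seg 2: A = π(2.59/2 mm)² = π(1.2950e-03 m)² = 5.269e-06 m²
R_2 = (2.67×10^-8)(5.07)/(5.269e-06) = 0.02569 Ω
Seg 3: A = π(4.12/2 mm)² = π(2.0600e-03 m)² = 1.333e-05 m²
R_3 = (2.67×10^-8)(29.9)/(1.333e-05) = 0.05988 Ω
R_total = R_1 + R_2 + R_3 = 0.122 Ω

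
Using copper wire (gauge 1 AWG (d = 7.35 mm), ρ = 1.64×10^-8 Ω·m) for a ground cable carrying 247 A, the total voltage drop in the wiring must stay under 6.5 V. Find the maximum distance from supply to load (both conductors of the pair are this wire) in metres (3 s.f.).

A = π(7.35/2 mm)² = π(3.6750e-03 m)² = 4.243e-05 m²
L_max = V_max·A/(2·ρI) = (6.5)(4.243e-05)/(2×1.64×10^-8×247) = 34.0 m

34.0 m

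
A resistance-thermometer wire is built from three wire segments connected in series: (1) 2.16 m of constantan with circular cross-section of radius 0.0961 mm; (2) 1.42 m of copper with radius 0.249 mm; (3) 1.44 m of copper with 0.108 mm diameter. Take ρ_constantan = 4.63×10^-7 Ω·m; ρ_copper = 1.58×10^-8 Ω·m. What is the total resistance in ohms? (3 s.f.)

Seg 1: A = πr² = π(9.6100e-05 m)² = 2.901e-08 m²
R_1 = (4.63×10^-7)(2.16)/(2.901e-08) = 34.47 Ω
Seg 2: A = πr² = π(2.4900e-04 m)² = 1.948e-07 m²
R_2 = (1.58×10^-8)(1.42)/(1.948e-07) = 0.1152 Ω
Seg 3: A = π(d/2)² = π(5.4000e-05 m)² = 9.161e-09 m²
R_3 = (1.58×10^-8)(1.44)/(9.161e-09) = 2.484 Ω
R_total = R_1 + R_2 + R_3 = 37.1 Ω

37.1 Ω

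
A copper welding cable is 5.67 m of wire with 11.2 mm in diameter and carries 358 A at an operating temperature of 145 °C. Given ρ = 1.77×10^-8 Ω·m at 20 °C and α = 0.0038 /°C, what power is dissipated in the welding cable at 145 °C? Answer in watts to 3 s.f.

193 W

A = π(d/2)² = π(5.6000e-03 m)² = 9.852e-05 m²
R₍20₎ = ρL/A = (1.77×10^-8)(5.67)/(9.852e-05) = 0.001019 Ω
R₍145₎ = R₍20₎(1 + αΔT) = 0.001019 × (1 + 0.0038×125) = 0.001503 Ω
P = I²R = (358)² × 0.001503 = 193 W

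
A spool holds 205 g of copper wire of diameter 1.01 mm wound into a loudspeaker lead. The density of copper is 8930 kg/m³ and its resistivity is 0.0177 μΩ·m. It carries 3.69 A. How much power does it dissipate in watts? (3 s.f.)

ρ = 0.0177 μΩ·m = 1.77×10^-8 Ω·m
A = π(d/2)² = π(5.0500e-04 m)² = 8.0118e-07 m²
L = m/(density·A) = 0.205/(8930×8.0118e-07) = 28.65 m
R = ρL/A = (1.77×10^-8)(28.65)/(8.0118e-07) = 0.633 Ω
P = I²R = (3.69)² × 0.633 = 8.62 W

8.62 W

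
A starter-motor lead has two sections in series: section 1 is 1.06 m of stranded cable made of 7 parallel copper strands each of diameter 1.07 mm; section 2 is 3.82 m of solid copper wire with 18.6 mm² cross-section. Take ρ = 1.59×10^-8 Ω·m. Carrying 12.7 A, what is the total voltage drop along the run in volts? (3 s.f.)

0.0755 V

Section 1: A_strand = π(5.3500e-04)² = 8.992e-07 m²; R₁ = ρL/(N·A_s) = (1.59×10^-8)(1.06)/(7×8.992e-07) = 0.002678 Ω
Section 2: A = 18.6 mm² = 1.860e-05 m²
R₂ = (1.59×10^-8)(3.82)/(1.860e-05) = 0.003265 Ω
R = R₁ + R₂ = 0.005943 Ω
V = IR = 12.7 × 0.005943 = 0.0755 V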